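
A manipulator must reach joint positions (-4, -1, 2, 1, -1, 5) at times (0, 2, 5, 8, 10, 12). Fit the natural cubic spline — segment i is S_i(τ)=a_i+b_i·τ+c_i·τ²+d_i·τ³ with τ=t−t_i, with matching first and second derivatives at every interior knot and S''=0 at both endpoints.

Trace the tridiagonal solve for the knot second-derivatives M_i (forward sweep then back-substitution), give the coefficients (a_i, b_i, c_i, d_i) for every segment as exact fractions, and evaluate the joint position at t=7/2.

Δ: Δ0=3/2, Δ1=1, Δ2=-1/3, Δ3=-1, Δ4=3
row 1: diag=10, rhs=-3; c'=3/10, d'=-3/10
row 2: denom=12−3·3/10=111/10; d'=(-8−3·-3/10)/(111/10)=-71/111
row 3: denom=10−3·10/37=340/37; d'=(-4−3·-71/111)/(340/37)=-77/340
row 4: denom=8−2·37/170=643/85; d'=(24−2·-77/340)/(643/85)=4157/1286
back: M4=4157/1286
back: M3=-77/340−37/170·4157/1286=-598/643
back: M2=-71/111−10/37·-598/643=-749/1929
back: M1=-3/10−3/10·-749/1929=-118/643
M: M0=0, M1=-118/643, M2=-749/1929, M3=-598/643, M4=4157/1286, M5=0
seg 0: a=-4, c=M0/2=0, d=(M1−M0)/(6·2)=-59/3858, b=Δ0−h0·(2M0+M1)/6=6023/3858
seg 1: a=-1, c=M1/2=-59/643, d=(M2−M1)/(6·3)=-395/34722, b=Δ1−h1·(2M1+M2)/6=5315/3858
seg 2: a=2, c=M2/2=-749/3858, d=(M3−M2)/(6·3)=-1045/34722, b=Δ2−h2·(2M2+M3)/6=1003/1929
seg 3: a=1, c=M3/2=-299/643, d=(M4−M3)/(6·2)=5353/15432, b=Δ3−h3·(2M3+M4)/6=-5623/3858
seg 4: a=-1, c=M4/2=4157/2572, d=(M5−M4)/(6·2)=-4157/15432, b=Δ4−h4·(2M4+M5)/6=1630/1929
t_q=7/2 → seg 1, τ=3/2; S=-1+5315/3858·τ+-59/643·τ²+-395/34722·τ³=8453/10288

  seg 0: a=-4 b=6023/3858 c=0 d=-59/3858
  seg 1: a=-1 b=5315/3858 c=-59/643 d=-395/34722
  seg 2: a=2 b=1003/1929 c=-749/3858 d=-1045/34722
  seg 3: a=1 b=-5623/3858 c=-299/643 d=5353/15432
  seg 4: a=-1 b=1630/1929 c=4157/2572 d=-4157/15432
S(7/2) = 8453/10288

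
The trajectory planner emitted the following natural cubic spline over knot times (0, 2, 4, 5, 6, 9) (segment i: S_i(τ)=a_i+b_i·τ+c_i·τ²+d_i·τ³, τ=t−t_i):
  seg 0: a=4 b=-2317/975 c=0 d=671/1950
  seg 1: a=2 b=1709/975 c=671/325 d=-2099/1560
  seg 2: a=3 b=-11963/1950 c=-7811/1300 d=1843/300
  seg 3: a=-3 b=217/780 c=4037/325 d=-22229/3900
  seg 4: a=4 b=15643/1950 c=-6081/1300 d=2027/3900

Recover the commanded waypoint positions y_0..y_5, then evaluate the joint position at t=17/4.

y_0 = S_0(0) = a_0 = 4
y_1 = S_1(0) = a_1 = 2
y_2 = S_2(0) = a_2 = 3
y_3 = S_3(0) = a_3 = -3
y_4 = S_4(0) = a_4 = 4
y_5 = S_4(3) = 0
t_q=17/4 is in segment 2 (τ=1/4); S_2(τ)=98737/83200

y_0=4 y_1=2 y_2=3 y_3=-3 y_4=4 y_5=0
S(17/4) = 98737/83200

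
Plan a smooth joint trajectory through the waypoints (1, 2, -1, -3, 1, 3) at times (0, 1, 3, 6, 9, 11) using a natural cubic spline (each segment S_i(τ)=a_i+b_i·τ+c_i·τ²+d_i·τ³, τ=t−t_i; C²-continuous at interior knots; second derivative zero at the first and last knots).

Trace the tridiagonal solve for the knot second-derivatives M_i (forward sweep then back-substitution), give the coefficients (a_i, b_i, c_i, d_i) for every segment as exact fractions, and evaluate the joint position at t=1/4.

  seg 0: a=1 b=8285/5676 c=0 d=-2609/5676
  seg 1: a=2 b=229/2838 c=-2609/1892 d=3341/11352
  seg 2: a=-1 b=-2701/1419 c=183/473 d=4/473
  seg 3: a=-3 b=917/1419 c=219/473 d=-332/4257
  seg 4: a=1 b=1871/1419 c=-113/473 d=113/2838
S(1/4) = 164405/121088

Δ: Δ0=1, Δ1=-3/2, Δ2=-2/3, Δ3=4/3, Δ4=1
row 1: diag=6, rhs=-15; c'=1/3, d'=-5/2
row 2: denom=10−2·1/3=28/3; d'=(5−2·-5/2)/(28/3)=15/14
row 3: denom=12−3·9/28=309/28; d'=(12−3·15/14)/(309/28)=82/103
row 4: denom=10−3·28/103=946/103; d'=(-2−3·82/103)/(946/103)=-226/473
back: M4=-226/473
back: M3=82/103−28/103·-226/473=438/473
back: M2=15/14−9/28·438/473=366/473
back: M1=-5/2−1/3·366/473=-2609/946
M: M0=0, M1=-2609/946, M2=366/473, M3=438/473, M4=-226/473, M5=0
seg 0: a=1, c=M0/2=0, d=(M1−M0)/(6·1)=-2609/5676, b=Δ0−h0·(2M0+M1)/6=8285/5676
seg 1: a=2, c=M1/2=-2609/1892, d=(M2−M1)/(6·2)=3341/11352, b=Δ1−h1·(2M1+M2)/6=229/2838
seg 2: a=-1, c=M2/2=183/473, d=(M3−M2)/(6·3)=4/473, b=Δ2−h2·(2M2+M3)/6=-2701/1419
seg 3: a=-3, c=M3/2=219/473, d=(M4−M3)/(6·3)=-332/4257, b=Δ3−h3·(2M3+M4)/6=917/1419
seg 4: a=1, c=M4/2=-113/473, d=(M5−M4)/(6·2)=113/2838, b=Δ4−h4·(2M4+M5)/6=1871/1419
t_q=1/4 → seg 0, τ=1/4; S=1+8285/5676·τ+0·τ²+-2609/5676·τ³=164405/121088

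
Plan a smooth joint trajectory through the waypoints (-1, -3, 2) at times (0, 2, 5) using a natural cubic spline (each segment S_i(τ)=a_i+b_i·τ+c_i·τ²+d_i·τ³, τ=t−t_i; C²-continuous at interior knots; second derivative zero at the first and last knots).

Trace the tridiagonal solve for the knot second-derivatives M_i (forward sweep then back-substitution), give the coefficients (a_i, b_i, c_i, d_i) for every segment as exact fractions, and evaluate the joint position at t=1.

  seg 0: a=-1 b=-23/15 c=0 d=2/15
  seg 1: a=-3 b=1/15 c=4/5 d=-4/45
S(1) = -12/5

Δ: Δ0=-1, Δ1=5/3
row 1: diag=10, rhs=16; c'=3/10, d'=8/5
back: M1=8/5
M: M0=0, M1=8/5, M2=0
seg 0: a=-1, c=M0/2=0, d=(M1−M0)/(6·2)=2/15, b=Δ0−h0·(2M0+M1)/6=-23/15
seg 1: a=-3, c=M1/2=4/5, d=(M2−M1)/(6·3)=-4/45, b=Δ1−h1·(2M1+M2)/6=1/15
t_q=1 → seg 0, τ=1; S=-1+-23/15·τ+0·τ²+2/15·τ³=-12/5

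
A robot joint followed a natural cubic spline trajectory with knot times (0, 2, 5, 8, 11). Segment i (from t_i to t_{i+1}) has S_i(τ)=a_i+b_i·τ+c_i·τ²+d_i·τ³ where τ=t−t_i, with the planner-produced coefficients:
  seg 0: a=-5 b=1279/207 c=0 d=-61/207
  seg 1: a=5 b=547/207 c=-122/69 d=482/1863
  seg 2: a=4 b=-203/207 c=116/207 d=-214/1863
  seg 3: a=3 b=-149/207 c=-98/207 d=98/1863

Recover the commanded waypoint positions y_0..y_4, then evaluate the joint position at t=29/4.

y_0=-5 y_1=5 y_2=4 y_3=3 y_4=-2
S(29/4) = 2445/736

y_0 = S_0(0) = a_0 = -5
y_1 = S_1(0) = a_1 = 5
y_2 = S_2(0) = a_2 = 4
y_3 = S_3(0) = a_3 = 3
y_4 = S_3(3) = -2
t_q=29/4 is in segment 2 (τ=9/4); S_2(τ)=2445/736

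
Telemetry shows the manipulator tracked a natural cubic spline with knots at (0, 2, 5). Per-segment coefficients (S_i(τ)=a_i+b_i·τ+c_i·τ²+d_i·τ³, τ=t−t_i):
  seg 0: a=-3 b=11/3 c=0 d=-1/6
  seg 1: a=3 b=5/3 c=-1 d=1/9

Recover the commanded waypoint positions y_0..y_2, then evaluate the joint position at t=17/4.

y_0=-3 y_1=3 y_2=2
S(17/4) = 189/64

y_0 = S_0(0) = a_0 = -3
y_1 = S_1(0) = a_1 = 3
y_2 = S_1(3) = 2
t_q=17/4 is in segment 1 (τ=9/4); S_1(τ)=189/64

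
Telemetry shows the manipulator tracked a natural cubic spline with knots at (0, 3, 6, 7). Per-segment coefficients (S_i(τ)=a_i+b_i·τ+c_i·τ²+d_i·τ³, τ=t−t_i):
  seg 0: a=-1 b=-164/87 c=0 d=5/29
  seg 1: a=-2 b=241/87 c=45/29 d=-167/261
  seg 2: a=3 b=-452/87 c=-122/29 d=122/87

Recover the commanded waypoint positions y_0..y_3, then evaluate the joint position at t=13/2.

y_0 = S_0(0) = a_0 = -1
y_1 = S_1(0) = a_1 = -2
y_2 = S_2(0) = a_2 = 3
y_3 = S_2(1) = -5
t_q=13/2 is in segment 2 (τ=1/2); S_2(τ)=-55/116

y_0=-1 y_1=-2 y_2=3 y_3=-5
S(13/2) = -55/116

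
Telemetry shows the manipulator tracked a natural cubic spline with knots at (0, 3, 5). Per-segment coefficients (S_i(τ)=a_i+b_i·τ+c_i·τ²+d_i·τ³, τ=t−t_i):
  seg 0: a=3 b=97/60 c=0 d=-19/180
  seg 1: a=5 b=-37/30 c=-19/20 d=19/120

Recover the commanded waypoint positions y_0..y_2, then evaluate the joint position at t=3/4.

y_0 = S_0(0) = a_0 = 3
y_1 = S_1(0) = a_1 = 5
y_2 = S_1(2) = 0
t_q=3/4 is in segment 0 (τ=3/4); S_0(τ)=1067/256

y_0=3 y_1=5 y_2=0
S(3/4) = 1067/256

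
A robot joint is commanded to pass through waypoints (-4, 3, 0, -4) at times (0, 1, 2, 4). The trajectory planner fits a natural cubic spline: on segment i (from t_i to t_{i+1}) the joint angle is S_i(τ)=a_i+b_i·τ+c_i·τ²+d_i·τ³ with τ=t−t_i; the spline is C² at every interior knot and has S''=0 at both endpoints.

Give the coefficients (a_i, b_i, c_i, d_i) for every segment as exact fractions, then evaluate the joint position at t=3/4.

  seg 0: a=-4 b=222/23 c=0 d=-61/23
  seg 1: a=3 b=39/23 c=-183/23 d=75/23
  seg 2: a=0 b=-102/23 c=42/23 d=-7/23
S(3/4) = 3121/1472

Δ: Δ0=7, Δ1=-3, Δ2=-2
row 1: diag=4, rhs=-60; c'=1/4, d'=-15
row 2: denom=6−1·1/4=23/4; d'=(6−1·-15)/(23/4)=84/23
back: M2=84/23
back: M1=-15−1/4·84/23=-366/23
M: M0=0, M1=-366/23, M2=84/23, M3=0
seg 0: a=-4, c=M0/2=0, d=(M1−M0)/(6·1)=-61/23, b=Δ0−h0·(2M0+M1)/6=222/23
seg 1: a=3, c=M1/2=-183/23, d=(M2−M1)/(6·1)=75/23, b=Δ1−h1·(2M1+M2)/6=39/23
seg 2: a=0, c=M2/2=42/23, d=(M3−M2)/(6·2)=-7/23, b=Δ2−h2·(2M2+M3)/6=-102/23
t_q=3/4 → seg 0, τ=3/4; S=-4+222/23·τ+0·τ²+-61/23·τ³=3121/1472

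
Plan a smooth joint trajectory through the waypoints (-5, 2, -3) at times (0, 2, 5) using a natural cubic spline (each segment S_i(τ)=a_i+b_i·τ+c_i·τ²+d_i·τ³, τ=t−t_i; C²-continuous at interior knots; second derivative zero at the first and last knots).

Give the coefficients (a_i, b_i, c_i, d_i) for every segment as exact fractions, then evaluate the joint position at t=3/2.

Δ: Δ0=7/2, Δ1=-5/3
row 1: diag=10, rhs=-31; c'=3/10, d'=-31/10
back: M1=-31/10
M: M0=0, M1=-31/10, M2=0
seg 0: a=-5, c=M0/2=0, d=(M1−M0)/(6·2)=-31/120, b=Δ0−h0·(2M0+M1)/6=68/15
seg 1: a=2, c=M1/2=-31/20, d=(M2−M1)/(6·3)=31/180, b=Δ1−h1·(2M1+M2)/6=43/30
t_q=3/2 → seg 0, τ=3/2; S=-5+68/15·τ+0·τ²+-31/120·τ³=297/320

  seg 0: a=-5 b=68/15 c=0 d=-31/120
  seg 1: a=2 b=43/30 c=-31/20 d=31/180
S(3/2) = 297/320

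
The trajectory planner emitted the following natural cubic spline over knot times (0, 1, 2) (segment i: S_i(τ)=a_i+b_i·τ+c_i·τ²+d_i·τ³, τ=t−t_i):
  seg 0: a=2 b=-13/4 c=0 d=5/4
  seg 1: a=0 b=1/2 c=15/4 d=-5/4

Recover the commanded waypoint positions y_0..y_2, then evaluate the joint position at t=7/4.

y_0=2 y_1=0 y_2=3
S(7/4) = 501/256

y_0 = S_0(0) = a_0 = 2
y_1 = S_1(0) = a_1 = 0
y_2 = S_1(1) = 3
t_q=7/4 is in segment 1 (τ=3/4); S_1(τ)=501/256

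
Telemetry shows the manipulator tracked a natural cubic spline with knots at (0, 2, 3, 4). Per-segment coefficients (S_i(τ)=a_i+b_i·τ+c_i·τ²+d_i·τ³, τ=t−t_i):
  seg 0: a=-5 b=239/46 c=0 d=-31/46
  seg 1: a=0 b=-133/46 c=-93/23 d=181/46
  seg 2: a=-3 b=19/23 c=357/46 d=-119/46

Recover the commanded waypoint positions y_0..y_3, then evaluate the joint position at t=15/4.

y_0=-5 y_1=0 y_2=-3 y_3=3
S(15/4) = 2631/2944

y_0 = S_0(0) = a_0 = -5
y_1 = S_1(0) = a_1 = 0
y_2 = S_2(0) = a_2 = -3
y_3 = S_2(1) = 3
t_q=15/4 is in segment 2 (τ=3/4); S_2(τ)=2631/2944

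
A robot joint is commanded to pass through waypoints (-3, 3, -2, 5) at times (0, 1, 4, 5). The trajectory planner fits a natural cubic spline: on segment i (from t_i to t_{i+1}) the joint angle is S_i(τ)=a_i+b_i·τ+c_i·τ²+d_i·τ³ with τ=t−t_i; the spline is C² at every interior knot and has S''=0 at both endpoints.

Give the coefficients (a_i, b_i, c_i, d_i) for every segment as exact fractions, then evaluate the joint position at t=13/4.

Δ: Δ0=6, Δ1=-5/3, Δ2=7
row 1: diag=8, rhs=-46; c'=3/8, d'=-23/4
row 2: denom=8−3·3/8=55/8; d'=(52−3·-23/4)/(55/8)=554/55
back: M2=554/55
back: M1=-23/4−3/8·554/55=-524/55
M: M0=0, M1=-524/55, M2=554/55, M3=0
seg 0: a=-3, c=M0/2=0, d=(M1−M0)/(6·1)=-262/165, b=Δ0−h0·(2M0+M1)/6=1252/165
seg 1: a=3, c=M1/2=-262/55, d=(M2−M1)/(6·3)=49/45, b=Δ1−h1·(2M1+M2)/6=466/165
seg 2: a=-2, c=M2/2=277/55, d=(M3−M2)/(6·1)=-277/165, b=Δ2−h2·(2M2+M3)/6=601/165
t_q=13/4 → seg 1, τ=9/4; S=3+466/165·τ+-262/55·τ²+49/45·τ³=-8301/3520

  seg 0: a=-3 b=1252/165 c=0 d=-262/165
  seg 1: a=3 b=466/165 c=-262/55 d=49/45
  seg 2: a=-2 b=601/165 c=277/55 d=-277/165
S(13/4) = -8301/3520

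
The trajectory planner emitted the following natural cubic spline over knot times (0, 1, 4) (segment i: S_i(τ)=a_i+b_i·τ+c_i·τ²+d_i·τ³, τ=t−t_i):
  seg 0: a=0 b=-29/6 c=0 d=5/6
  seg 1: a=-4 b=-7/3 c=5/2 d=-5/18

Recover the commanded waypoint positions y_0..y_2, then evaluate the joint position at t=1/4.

y_0 = S_0(0) = a_0 = 0
y_1 = S_1(0) = a_1 = -4
y_2 = S_1(3) = 4
t_q=1/4 is in segment 0 (τ=1/4); S_0(τ)=-153/128

y_0=0 y_1=-4 y_2=4
S(1/4) = -153/128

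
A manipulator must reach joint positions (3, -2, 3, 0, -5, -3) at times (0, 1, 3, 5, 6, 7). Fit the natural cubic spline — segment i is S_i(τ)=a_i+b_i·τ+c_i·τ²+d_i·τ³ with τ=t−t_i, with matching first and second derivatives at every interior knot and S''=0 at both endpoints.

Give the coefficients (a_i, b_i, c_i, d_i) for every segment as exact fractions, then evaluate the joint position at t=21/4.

Δ: Δ0=-5, Δ1=5/2, Δ2=-3/2, Δ3=-5, Δ4=2
row 1: diag=6, rhs=45; c'=1/3, d'=15/2
row 2: denom=8−2·1/3=22/3; d'=(-24−2·15/2)/(22/3)=-117/22
row 3: denom=6−2·3/11=60/11; d'=(-21−2·-117/22)/(60/11)=-19/10
row 4: denom=4−1·11/60=229/60; d'=(42−1·-19/10)/(229/60)=2634/229
back: M4=2634/229
back: M3=-19/10−11/60·2634/229=-918/229
back: M2=-117/22−3/11·-918/229=-1935/458
back: M1=15/2−1/3·-1935/458=2040/229
M: M0=0, M1=2040/229, M2=-1935/458, M3=-918/229, M4=2634/229, M5=0
seg 0: a=3, c=M0/2=0, d=(M1−M0)/(6·1)=340/229, b=Δ0−h0·(2M0+M1)/6=-1485/229
seg 1: a=-2, c=M1/2=1020/229, d=(M2−M1)/(6·2)=-2005/1832, b=Δ1−h1·(2M1+M2)/6=-465/229
seg 2: a=3, c=M2/2=-1935/916, d=(M3−M2)/(6·2)=33/1832, b=Δ2−h2·(2M2+M3)/6=1215/458
seg 3: a=0, c=M3/2=-459/229, d=(M4−M3)/(6·1)=592/229, b=Δ3−h3·(2M3+M4)/6=-1278/229
seg 4: a=-5, c=M4/2=1317/229, d=(M5−M4)/(6·1)=-439/229, b=Δ4−h4·(2M4+M5)/6=-420/229
t_q=21/4 → seg 3, τ=1/4; S=0+-1278/229·τ+-459/229·τ²+592/229·τ³=-5423/3664

  seg 0: a=3 b=-1485/229 c=0 d=340/229
  seg 1: a=-2 b=-465/229 c=1020/229 d=-2005/1832
  seg 2: a=3 b=1215/458 c=-1935/916 d=33/1832
  seg 3: a=0 b=-1278/229 c=-459/229 d=592/229
  seg 4: a=-5 b=-420/229 c=1317/229 d=-439/229
S(21/4) = -5423/3664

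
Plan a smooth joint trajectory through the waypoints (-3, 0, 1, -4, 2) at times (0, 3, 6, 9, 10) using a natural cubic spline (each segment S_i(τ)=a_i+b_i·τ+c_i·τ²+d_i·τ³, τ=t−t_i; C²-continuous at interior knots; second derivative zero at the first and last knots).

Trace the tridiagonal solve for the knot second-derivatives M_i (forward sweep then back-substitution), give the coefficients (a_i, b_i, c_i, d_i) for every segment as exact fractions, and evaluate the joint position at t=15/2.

Δ: Δ0=1, Δ1=1/3, Δ2=-5/3, Δ3=6
row 1: diag=12, rhs=-4; c'=1/4, d'=-1/3
row 2: denom=12−3·1/4=45/4; d'=(-12−3·-1/3)/(45/4)=-44/45
row 3: denom=8−3·4/15=36/5; d'=(46−3·-44/45)/(36/5)=367/54
back: M3=367/54
back: M2=-44/45−4/15·367/54=-226/81
back: M1=-1/3−1/4·-226/81=59/162
M: M0=0, M1=59/162, M2=-226/81, M3=367/54, M4=0
seg 0: a=-3, c=M0/2=0, d=(M1−M0)/(6·3)=59/2916, b=Δ0−h0·(2M0+M1)/6=265/324
seg 1: a=0, c=M1/2=59/324, d=(M2−M1)/(6·3)=-511/2916, b=Δ1−h1·(2M1+M2)/6=221/162
seg 2: a=1, c=M2/2=-113/81, d=(M3−M2)/(6·3)=1553/2916, b=Δ2−h2·(2M2+M3)/6=-737/324
seg 3: a=-4, c=M3/2=367/108, d=(M4−M3)/(6·1)=-367/324, b=Δ3−h3·(2M3+M4)/6=605/162
t_q=15/2 → seg 2, τ=3/2; S=1+-737/324·τ+-113/81·τ²+1553/2916·τ³=-1081/288

  seg 0: a=-3 b=265/324 c=0 d=59/2916
  seg 1: a=0 b=221/162 c=59/324 d=-511/2916
  seg 2: a=1 b=-737/324 c=-113/81 d=1553/2916
  seg 3: a=-4 b=605/162 c=367/108 d=-367/324
S(15/2) = -1081/288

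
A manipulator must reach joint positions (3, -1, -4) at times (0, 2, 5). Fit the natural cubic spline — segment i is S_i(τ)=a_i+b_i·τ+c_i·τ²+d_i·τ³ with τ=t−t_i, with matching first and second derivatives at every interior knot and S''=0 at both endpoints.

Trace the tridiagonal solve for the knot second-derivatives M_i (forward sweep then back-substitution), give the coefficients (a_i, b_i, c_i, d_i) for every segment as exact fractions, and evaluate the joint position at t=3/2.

  seg 0: a=3 b=-11/5 c=0 d=1/20
  seg 1: a=-1 b=-8/5 c=3/10 d=-1/30
S(3/2) = -21/160

Δ: Δ0=-2, Δ1=-1
row 1: diag=10, rhs=6; c'=3/10, d'=3/5
back: M1=3/5
M: M0=0, M1=3/5, M2=0
seg 0: a=3, c=M0/2=0, d=(M1−M0)/(6·2)=1/20, b=Δ0−h0·(2M0+M1)/6=-11/5
seg 1: a=-1, c=M1/2=3/10, d=(M2−M1)/(6·3)=-1/30, b=Δ1−h1·(2M1+M2)/6=-8/5
t_q=3/2 → seg 0, τ=3/2; S=3+-11/5·τ+0·τ²+1/20·τ³=-21/160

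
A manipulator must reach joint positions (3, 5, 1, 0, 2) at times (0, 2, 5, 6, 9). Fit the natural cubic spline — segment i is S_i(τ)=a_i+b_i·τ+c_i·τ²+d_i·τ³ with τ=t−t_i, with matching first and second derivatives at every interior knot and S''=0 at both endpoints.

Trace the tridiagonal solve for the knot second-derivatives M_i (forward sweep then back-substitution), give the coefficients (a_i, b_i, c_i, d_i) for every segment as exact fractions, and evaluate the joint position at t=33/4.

  seg 0: a=3 b=143/93 c=0 d=-25/186
  seg 1: a=5 b=-7/93 c=-25/31 d=4/31
  seg 2: a=1 b=-133/93 c=11/31 d=7/93
  seg 3: a=0 b=-46/93 c=18/31 d=-2/31
S(33/4) = 1083/992

Δ: Δ0=1, Δ1=-4/3, Δ2=-1, Δ3=2/3
row 1: diag=10, rhs=-14; c'=3/10, d'=-7/5
row 2: denom=8−3·3/10=71/10; d'=(2−3·-7/5)/(71/10)=62/71
row 3: denom=8−1·10/71=558/71; d'=(10−1·62/71)/(558/71)=36/31
back: M3=36/31
back: M2=62/71−10/71·36/31=22/31
back: M1=-7/5−3/10·22/31=-50/31
M: M0=0, M1=-50/31, M2=22/31, M3=36/31, M4=0
seg 0: a=3, c=M0/2=0, d=(M1−M0)/(6·2)=-25/186, b=Δ0−h0·(2M0+M1)/6=143/93
seg 1: a=5, c=M1/2=-25/31, d=(M2−M1)/(6·3)=4/31, b=Δ1−h1·(2M1+M2)/6=-7/93
seg 2: a=1, c=M2/2=11/31, d=(M3−M2)/(6·1)=7/93, b=Δ2−h2·(2M2+M3)/6=-133/93
seg 3: a=0, c=M3/2=18/31, d=(M4−M3)/(6·3)=-2/31, b=Δ3−h3·(2M3+M4)/6=-46/93
t_q=33/4 → seg 3, τ=9/4; S=0+-46/93·τ+18/31·τ²+-2/31·τ³=1083/992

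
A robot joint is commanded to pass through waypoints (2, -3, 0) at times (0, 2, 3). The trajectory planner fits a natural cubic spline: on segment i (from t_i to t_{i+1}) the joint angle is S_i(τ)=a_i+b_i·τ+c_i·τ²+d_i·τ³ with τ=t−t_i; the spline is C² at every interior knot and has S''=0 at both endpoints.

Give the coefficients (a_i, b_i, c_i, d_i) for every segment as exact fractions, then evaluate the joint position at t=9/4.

Δ: Δ0=-5/2, Δ1=3
row 1: diag=6, rhs=33; c'=1/6, d'=11/2
back: M1=11/2
M: M0=0, M1=11/2, M2=0
seg 0: a=2, c=M0/2=0, d=(M1−M0)/(6·2)=11/24, b=Δ0−h0·(2M0+M1)/6=-13/3
seg 1: a=-3, c=M1/2=11/4, d=(M2−M1)/(6·1)=-11/12, b=Δ1−h1·(2M1+M2)/6=7/6
t_q=9/4 → seg 1, τ=1/4; S=-3+7/6·τ+11/4·τ²+-11/12·τ³=-653/256

  seg 0: a=2 b=-13/3 c=0 d=11/24
  seg 1: a=-3 b=7/6 c=11/4 d=-11/12
S(9/4) = -653/256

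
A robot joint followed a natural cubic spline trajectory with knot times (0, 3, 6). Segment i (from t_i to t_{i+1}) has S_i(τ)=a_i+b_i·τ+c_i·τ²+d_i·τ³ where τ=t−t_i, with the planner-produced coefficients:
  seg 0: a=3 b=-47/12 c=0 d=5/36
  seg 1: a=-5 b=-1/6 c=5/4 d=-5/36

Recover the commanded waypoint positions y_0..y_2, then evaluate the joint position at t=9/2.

y_0=3 y_1=-5 y_2=2
S(9/2) = -93/32

y_0 = S_0(0) = a_0 = 3
y_1 = S_1(0) = a_1 = -5
y_2 = S_1(3) = 2
t_q=9/2 is in segment 1 (τ=3/2); S_1(τ)=-93/32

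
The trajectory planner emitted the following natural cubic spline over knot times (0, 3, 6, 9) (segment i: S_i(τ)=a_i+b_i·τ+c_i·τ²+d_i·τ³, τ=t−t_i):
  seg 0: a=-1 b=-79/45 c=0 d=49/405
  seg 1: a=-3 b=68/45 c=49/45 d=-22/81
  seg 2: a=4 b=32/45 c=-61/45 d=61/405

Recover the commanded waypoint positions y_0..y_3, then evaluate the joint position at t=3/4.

y_0=-1 y_1=-3 y_2=4 y_3=-2
S(3/4) = -145/64

y_0 = S_0(0) = a_0 = -1
y_1 = S_1(0) = a_1 = -3
y_2 = S_2(0) = a_2 = 4
y_3 = S_2(3) = -2
t_q=3/4 is in segment 0 (τ=3/4); S_0(τ)=-145/64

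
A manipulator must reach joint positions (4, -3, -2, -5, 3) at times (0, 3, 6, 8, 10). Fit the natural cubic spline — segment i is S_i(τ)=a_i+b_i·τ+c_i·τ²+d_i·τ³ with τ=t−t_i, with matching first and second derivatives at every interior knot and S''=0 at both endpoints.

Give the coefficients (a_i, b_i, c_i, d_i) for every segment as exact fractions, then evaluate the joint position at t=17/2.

Δ: Δ0=-7/3, Δ1=1/3, Δ2=-3/2, Δ3=4
row 1: diag=12, rhs=16; c'=1/4, d'=4/3
row 2: denom=10−3·1/4=37/4; d'=(-11−3·4/3)/(37/4)=-60/37
row 3: denom=8−2·8/37=280/37; d'=(33−2·-60/37)/(280/37)=1341/280
back: M3=1341/280
back: M2=-60/37−8/37·1341/280=-93/35
back: M1=4/3−1/4·-93/35=839/420
M: M0=0, M1=839/420, M2=-93/35, M3=1341/280, M4=0
seg 0: a=4, c=M0/2=0, d=(M1−M0)/(6·3)=839/7560, b=Δ0−h0·(2M0+M1)/6=-933/280
seg 1: a=-3, c=M1/2=839/840, d=(M2−M1)/(6·3)=-391/1512, b=Δ1−h1·(2M1+M2)/6=-47/140
seg 2: a=-2, c=M2/2=-93/70, d=(M3−M2)/(6·2)=139/224, b=Δ2−h2·(2M2+M3)/6=-53/40
seg 3: a=-5, c=M3/2=1341/560, d=(M4−M3)/(6·2)=-447/1120, b=Δ3−h3·(2M3+M4)/6=113/140
t_q=17/2 → seg 3, τ=1/2; S=-5+113/140·τ+1341/560·τ²+-447/1120·τ³=-5181/1280

  seg 0: a=4 b=-933/280 c=0 d=839/7560
  seg 1: a=-3 b=-47/140 c=839/840 d=-391/1512
  seg 2: a=-2 b=-53/40 c=-93/70 d=139/224
  seg 3: a=-5 b=113/140 c=1341/560 d=-447/1120
S(17/2) = -5181/1280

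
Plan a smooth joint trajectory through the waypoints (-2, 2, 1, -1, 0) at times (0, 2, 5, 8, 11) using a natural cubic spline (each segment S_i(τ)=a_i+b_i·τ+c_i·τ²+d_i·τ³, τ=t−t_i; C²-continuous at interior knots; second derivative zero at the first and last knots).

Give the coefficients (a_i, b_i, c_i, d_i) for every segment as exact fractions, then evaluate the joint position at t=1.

Δ: Δ0=2, Δ1=-1/3, Δ2=-2/3, Δ3=1/3
row 1: diag=10, rhs=-14; c'=3/10, d'=-7/5
row 2: denom=12−3·3/10=111/10; d'=(-2−3·-7/5)/(111/10)=22/111
row 3: denom=12−3·10/37=414/37; d'=(6−3·22/111)/(414/37)=100/207
back: M3=100/207
back: M2=22/111−10/37·100/207=14/207
back: M1=-7/5−3/10·14/207=-98/69
M: M0=0, M1=-98/69, M2=14/207, M3=100/207, M4=0
seg 0: a=-2, c=M0/2=0, d=(M1−M0)/(6·2)=-49/414, b=Δ0−h0·(2M0+M1)/6=512/207
seg 1: a=2, c=M1/2=-49/69, d=(M2−M1)/(6·3)=154/1863, b=Δ1−h1·(2M1+M2)/6=218/207
seg 2: a=1, c=M2/2=7/207, d=(M3−M2)/(6·3)=43/1863, b=Δ2−h2·(2M2+M3)/6=-202/207
seg 3: a=-1, c=M3/2=50/207, d=(M4−M3)/(6·3)=-50/1863, b=Δ3−h3·(2M3+M4)/6=-31/207
t_q=1 → seg 0, τ=1; S=-2+512/207·τ+0·τ²+-49/414·τ³=49/138

  seg 0: a=-2 b=512/207 c=0 d=-49/414
  seg 1: a=2 b=218/207 c=-49/69 d=154/1863
  seg 2: a=1 b=-202/207 c=7/207 d=43/1863
  seg 3: a=-1 b=-31/207 c=50/207 d=-50/1863
S(1) = 49/138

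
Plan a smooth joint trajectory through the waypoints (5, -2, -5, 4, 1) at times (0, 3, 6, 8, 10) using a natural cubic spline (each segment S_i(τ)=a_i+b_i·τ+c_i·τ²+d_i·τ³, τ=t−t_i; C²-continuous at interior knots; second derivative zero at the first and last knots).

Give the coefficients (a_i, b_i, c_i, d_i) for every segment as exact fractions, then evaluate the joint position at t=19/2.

Δ: Δ0=-7/3, Δ1=-1, Δ2=9/2, Δ3=-3/2
row 1: diag=12, rhs=8; c'=1/4, d'=2/3
row 2: denom=10−3·1/4=37/4; d'=(33−3·2/3)/(37/4)=124/37
row 3: denom=8−2·8/37=280/37; d'=(-36−2·124/37)/(280/37)=-79/14
back: M3=-79/14
back: M2=124/37−8/37·-79/14=32/7
back: M1=2/3−1/4·32/7=-10/21
M: M0=0, M1=-10/21, M2=32/7, M3=-79/14, M4=0
seg 0: a=5, c=M0/2=0, d=(M1−M0)/(6·3)=-5/189, b=Δ0−h0·(2M0+M1)/6=-44/21
seg 1: a=-2, c=M1/2=-5/21, d=(M2−M1)/(6·3)=53/189, b=Δ1−h1·(2M1+M2)/6=-59/21
seg 2: a=-5, c=M2/2=16/7, d=(M3−M2)/(6·2)=-143/168, b=Δ2−h2·(2M2+M3)/6=10/3
seg 3: a=4, c=M3/2=-79/28, d=(M4−M3)/(6·2)=79/168, b=Δ3−h3·(2M3+M4)/6=95/42
t_q=19/2 → seg 3, τ=3/2; S=4+95/42·τ+-79/28·τ²+79/168·τ³=1179/448

  seg 0: a=5 b=-44/21 c=0 d=-5/189
  seg 1: a=-2 b=-59/21 c=-5/21 d=53/189
  seg 2: a=-5 b=10/3 c=16/7 d=-143/168
  seg 3: a=4 b=95/42 c=-79/28 d=79/168
S(19/2) = 1179/448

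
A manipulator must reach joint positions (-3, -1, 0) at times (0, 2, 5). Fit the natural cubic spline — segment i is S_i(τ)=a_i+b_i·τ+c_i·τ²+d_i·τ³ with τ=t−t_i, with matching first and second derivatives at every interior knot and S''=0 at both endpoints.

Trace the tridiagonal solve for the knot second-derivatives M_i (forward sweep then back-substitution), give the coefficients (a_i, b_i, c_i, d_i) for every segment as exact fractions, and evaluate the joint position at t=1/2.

Δ: Δ0=1, Δ1=1/3
row 1: diag=10, rhs=-4; c'=3/10, d'=-2/5
back: M1=-2/5
M: M0=0, M1=-2/5, M2=0
seg 0: a=-3, c=M0/2=0, d=(M1−M0)/(6·2)=-1/30, b=Δ0−h0·(2M0+M1)/6=17/15
seg 1: a=-1, c=M1/2=-1/5, d=(M2−M1)/(6·3)=1/45, b=Δ1−h1·(2M1+M2)/6=11/15
t_q=1/2 → seg 0, τ=1/2; S=-3+17/15·τ+0·τ²+-1/30·τ³=-39/16

  seg 0: a=-3 b=17/15 c=0 d=-1/30
  seg 1: a=-1 b=11/15 c=-1/5 d=1/45
S(1/2) = -39/16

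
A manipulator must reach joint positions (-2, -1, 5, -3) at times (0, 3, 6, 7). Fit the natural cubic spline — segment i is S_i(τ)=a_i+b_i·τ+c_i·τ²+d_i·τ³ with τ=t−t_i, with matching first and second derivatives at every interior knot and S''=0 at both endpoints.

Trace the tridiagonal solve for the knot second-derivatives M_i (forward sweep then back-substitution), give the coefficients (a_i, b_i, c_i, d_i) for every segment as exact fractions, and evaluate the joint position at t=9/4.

  seg 0: a=-2 b=-101/87 c=0 d=130/783
  seg 1: a=-1 b=289/87 c=130/87 d=-505/783
  seg 2: a=5 b=-446/87 c=-125/29 d=125/87
S(9/4) = -2525/928

Δ: Δ0=1/3, Δ1=2, Δ2=-8
row 1: diag=12, rhs=10; c'=1/4, d'=5/6
row 2: denom=8−3·1/4=29/4; d'=(-60−3·5/6)/(29/4)=-250/29
back: M2=-250/29
back: M1=5/6−1/4·-250/29=260/87
M: M0=0, M1=260/87, M2=-250/29, M3=0
seg 0: a=-2, c=M0/2=0, d=(M1−M0)/(6·3)=130/783, b=Δ0−h0·(2M0+M1)/6=-101/87
seg 1: a=-1, c=M1/2=130/87, d=(M2−M1)/(6·3)=-505/783, b=Δ1−h1·(2M1+M2)/6=289/87
seg 2: a=5, c=M2/2=-125/29, d=(M3−M2)/(6·1)=125/87, b=Δ2−h2·(2M2+M3)/6=-446/87
t_q=9/4 → seg 0, τ=9/4; S=-2+-101/87·τ+0·τ²+130/783·τ³=-2525/928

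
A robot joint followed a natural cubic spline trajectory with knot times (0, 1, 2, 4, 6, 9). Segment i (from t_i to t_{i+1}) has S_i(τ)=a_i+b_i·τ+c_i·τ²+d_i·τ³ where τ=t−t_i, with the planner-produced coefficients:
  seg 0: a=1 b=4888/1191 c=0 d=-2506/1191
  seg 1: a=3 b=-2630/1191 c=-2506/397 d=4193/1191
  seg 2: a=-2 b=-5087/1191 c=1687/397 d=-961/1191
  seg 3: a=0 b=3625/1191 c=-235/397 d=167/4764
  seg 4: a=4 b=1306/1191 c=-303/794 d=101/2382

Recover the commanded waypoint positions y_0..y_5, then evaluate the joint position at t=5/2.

y_0=1 y_1=3 y_2=-2 y_3=0 y_4=4 y_5=5
S(5/2) = -10081/3176

y_0 = S_0(0) = a_0 = 1
y_1 = S_1(0) = a_1 = 3
y_2 = S_2(0) = a_2 = -2
y_3 = S_3(0) = a_3 = 0
y_4 = S_4(0) = a_4 = 4
y_5 = S_4(3) = 5
t_q=5/2 is in segment 2 (τ=1/2); S_2(τ)=-10081/3176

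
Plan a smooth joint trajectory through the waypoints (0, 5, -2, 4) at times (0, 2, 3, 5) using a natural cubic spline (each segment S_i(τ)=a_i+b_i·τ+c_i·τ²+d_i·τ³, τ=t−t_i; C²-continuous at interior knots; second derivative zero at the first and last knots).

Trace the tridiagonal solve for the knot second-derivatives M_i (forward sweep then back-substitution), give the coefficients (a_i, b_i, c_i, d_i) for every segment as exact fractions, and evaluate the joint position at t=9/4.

  seg 0: a=0 b=443/70 c=0 d=-67/70
  seg 1: a=5 b=-361/70 c=-201/35 d=39/10
  seg 2: a=-2 b=-173/35 c=417/70 d=-139/140
S(9/4) = 15289/4480

Δ: Δ0=5/2, Δ1=-7, Δ2=3
row 1: diag=6, rhs=-57; c'=1/6, d'=-19/2
row 2: denom=6−1·1/6=35/6; d'=(60−1·-19/2)/(35/6)=417/35
back: M2=417/35
back: M1=-19/2−1/6·417/35=-402/35
M: M0=0, M1=-402/35, M2=417/35, M3=0
seg 0: a=0, c=M0/2=0, d=(M1−M0)/(6·2)=-67/70, b=Δ0−h0·(2M0+M1)/6=443/70
seg 1: a=5, c=M1/2=-201/35, d=(M2−M1)/(6·1)=39/10, b=Δ1−h1·(2M1+M2)/6=-361/70
seg 2: a=-2, c=M2/2=417/70, d=(M3−M2)/(6·2)=-139/140, b=Δ2−h2·(2M2+M3)/6=-173/35
t_q=9/4 → seg 1, τ=1/4; S=5+-361/70·τ+-201/35·τ²+39/10·τ³=15289/4480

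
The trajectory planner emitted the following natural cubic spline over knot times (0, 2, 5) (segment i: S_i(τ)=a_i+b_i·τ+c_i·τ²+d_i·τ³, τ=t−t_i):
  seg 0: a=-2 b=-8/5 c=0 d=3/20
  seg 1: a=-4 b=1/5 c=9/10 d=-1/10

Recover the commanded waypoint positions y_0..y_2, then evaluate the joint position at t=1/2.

y_0 = S_0(0) = a_0 = -2
y_1 = S_1(0) = a_1 = -4
y_2 = S_1(3) = 2
t_q=1/2 is in segment 0 (τ=1/2); S_0(τ)=-89/32

y_0=-2 y_1=-4 y_2=2
S(1/2) = -89/32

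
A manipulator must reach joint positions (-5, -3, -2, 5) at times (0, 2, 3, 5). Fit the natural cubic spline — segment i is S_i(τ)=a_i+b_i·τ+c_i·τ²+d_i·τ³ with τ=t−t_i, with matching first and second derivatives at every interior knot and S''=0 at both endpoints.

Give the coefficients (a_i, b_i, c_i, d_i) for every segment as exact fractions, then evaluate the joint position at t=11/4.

Δ: Δ0=1, Δ1=1, Δ2=7/2
row 1: diag=6, rhs=0; c'=1/6, d'=0
row 2: denom=6−1·1/6=35/6; d'=(15−1·0)/(35/6)=18/7
back: M2=18/7
back: M1=0−1/6·18/7=-3/7
M: M0=0, M1=-3/7, M2=18/7, M3=0
seg 0: a=-5, c=M0/2=0, d=(M1−M0)/(6·2)=-1/28, b=Δ0−h0·(2M0+M1)/6=8/7
seg 1: a=-3, c=M1/2=-3/14, d=(M2−M1)/(6·1)=1/2, b=Δ1−h1·(2M1+M2)/6=5/7
seg 2: a=-2, c=M2/2=9/7, d=(M3−M2)/(6·2)=-3/14, b=Δ2−h2·(2M2+M3)/6=25/14
t_q=11/4 → seg 1, τ=3/4; S=-3+5/7·τ+-3/14·τ²+1/2·τ³=-2127/896

  seg 0: a=-5 b=8/7 c=0 d=-1/28
  seg 1: a=-3 b=5/7 c=-3/14 d=1/2
  seg 2: a=-2 b=25/14 c=9/7 d=-3/14
S(11/4) = -2127/896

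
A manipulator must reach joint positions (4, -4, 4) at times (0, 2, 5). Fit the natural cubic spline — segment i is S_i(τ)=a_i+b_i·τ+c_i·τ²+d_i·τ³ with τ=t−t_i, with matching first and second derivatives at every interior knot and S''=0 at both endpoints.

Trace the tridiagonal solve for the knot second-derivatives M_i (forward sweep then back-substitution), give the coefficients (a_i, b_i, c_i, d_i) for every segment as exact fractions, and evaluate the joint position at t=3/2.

Δ: Δ0=-4, Δ1=8/3
row 1: diag=10, rhs=40; c'=3/10, d'=4
back: M1=4
M: M0=0, M1=4, M2=0
seg 0: a=4, c=M0/2=0, d=(M1−M0)/(6·2)=1/3, b=Δ0−h0·(2M0+M1)/6=-16/3
seg 1: a=-4, c=M1/2=2, d=(M2−M1)/(6·3)=-2/9, b=Δ1−h1·(2M1+M2)/6=-4/3
t_q=3/2 → seg 0, τ=3/2; S=4+-16/3·τ+0·τ²+1/3·τ³=-23/8

  seg 0: a=4 b=-16/3 c=0 d=1/3
  seg 1: a=-4 b=-4/3 c=2 d=-2/9
S(3/2) = -23/8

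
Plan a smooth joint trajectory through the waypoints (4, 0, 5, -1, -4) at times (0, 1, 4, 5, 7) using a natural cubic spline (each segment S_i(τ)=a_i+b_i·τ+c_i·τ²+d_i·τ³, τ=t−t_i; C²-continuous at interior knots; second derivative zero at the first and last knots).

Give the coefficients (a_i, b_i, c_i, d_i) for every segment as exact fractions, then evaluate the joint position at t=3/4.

  seg 0: a=4 b=-445/84 c=0 d=109/84
  seg 1: a=0 b=-59/42 c=109/28 d=-241/252
  seg 2: a=5 b=-325/84 c=-33/7 d=31/12
  seg 3: a=-1 b=-233/42 c=85/28 d=-85/168
S(3/4) = 147/256

Δ: Δ0=-4, Δ1=5/3, Δ2=-6, Δ3=-3/2
row 1: diag=8, rhs=34; c'=3/8, d'=17/4
row 2: denom=8−3·3/8=55/8; d'=(-46−3·17/4)/(55/8)=-94/11
row 3: denom=6−1·8/55=322/55; d'=(27−1·-94/11)/(322/55)=85/14
back: M3=85/14
back: M2=-94/11−8/55·85/14=-66/7
back: M1=17/4−3/8·-66/7=109/14
M: M0=0, M1=109/14, M2=-66/7, M3=85/14, M4=0
seg 0: a=4, c=M0/2=0, d=(M1−M0)/(6·1)=109/84, b=Δ0−h0·(2M0+M1)/6=-445/84
seg 1: a=0, c=M1/2=109/28, d=(M2−M1)/(6·3)=-241/252, b=Δ1−h1·(2M1+M2)/6=-59/42
seg 2: a=5, c=M2/2=-33/7, d=(M3−M2)/(6·1)=31/12, b=Δ2−h2·(2M2+M3)/6=-325/84
seg 3: a=-1, c=M3/2=85/28, d=(M4−M3)/(6·2)=-85/168, b=Δ3−h3·(2M3+M4)/6=-233/42
t_q=3/4 → seg 0, τ=3/4; S=4+-445/84·τ+0·τ²+109/84·τ³=147/256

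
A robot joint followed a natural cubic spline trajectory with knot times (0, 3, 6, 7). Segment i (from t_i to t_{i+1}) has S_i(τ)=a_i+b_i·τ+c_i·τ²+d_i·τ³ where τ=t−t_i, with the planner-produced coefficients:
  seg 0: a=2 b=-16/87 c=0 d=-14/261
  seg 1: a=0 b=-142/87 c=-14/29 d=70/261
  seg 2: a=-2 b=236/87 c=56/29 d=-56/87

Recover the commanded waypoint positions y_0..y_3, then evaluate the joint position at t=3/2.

y_0=2 y_1=0 y_2=-2 y_3=2
S(3/2) = 179/116

y_0 = S_0(0) = a_0 = 2
y_1 = S_1(0) = a_1 = 0
y_2 = S_2(0) = a_2 = -2
y_3 = S_2(1) = 2
t_q=3/2 is in segment 0 (τ=3/2); S_0(τ)=179/116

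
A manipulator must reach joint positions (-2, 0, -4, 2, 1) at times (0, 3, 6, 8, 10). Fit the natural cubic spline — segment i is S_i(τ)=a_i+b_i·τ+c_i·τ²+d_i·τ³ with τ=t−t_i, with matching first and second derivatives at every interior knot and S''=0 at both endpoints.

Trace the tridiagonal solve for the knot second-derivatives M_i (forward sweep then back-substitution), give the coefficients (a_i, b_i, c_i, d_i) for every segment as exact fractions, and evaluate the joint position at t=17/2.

  seg 0: a=-2 b=1391/840 c=0 d=-277/2520
  seg 1: a=0 b=-551/420 c=-277/280 d=55/168
  seg 2: a=-4 b=191/120 c=137/70 d=-421/672
  seg 3: a=2 b=799/420 c=-1009/560 d=1009/3360
S(17/2) = 3249/1280

Δ: Δ0=2/3, Δ1=-4/3, Δ2=3, Δ3=-1/2
row 1: diag=12, rhs=-12; c'=1/4, d'=-1
row 2: denom=10−3·1/4=37/4; d'=(26−3·-1)/(37/4)=116/37
row 3: denom=8−2·8/37=280/37; d'=(-21−2·116/37)/(280/37)=-1009/280
back: M3=-1009/280
back: M2=116/37−8/37·-1009/280=137/35
back: M1=-1−1/4·137/35=-277/140
M: M0=0, M1=-277/140, M2=137/35, M3=-1009/280, M4=0
seg 0: a=-2, c=M0/2=0, d=(M1−M0)/(6·3)=-277/2520, b=Δ0−h0·(2M0+M1)/6=1391/840
seg 1: a=0, c=M1/2=-277/280, d=(M2−M1)/(6·3)=55/168, b=Δ1−h1·(2M1+M2)/6=-551/420
seg 2: a=-4, c=M2/2=137/70, d=(M3−M2)/(6·2)=-421/672, b=Δ2−h2·(2M2+M3)/6=191/120
seg 3: a=2, c=M3/2=-1009/560, d=(M4−M3)/(6·2)=1009/3360, b=Δ3−h3·(2M3+M4)/6=799/420
t_q=17/2 → seg 3, τ=1/2; S=2+799/420·τ+-1009/560·τ²+1009/3360·τ³=3249/1280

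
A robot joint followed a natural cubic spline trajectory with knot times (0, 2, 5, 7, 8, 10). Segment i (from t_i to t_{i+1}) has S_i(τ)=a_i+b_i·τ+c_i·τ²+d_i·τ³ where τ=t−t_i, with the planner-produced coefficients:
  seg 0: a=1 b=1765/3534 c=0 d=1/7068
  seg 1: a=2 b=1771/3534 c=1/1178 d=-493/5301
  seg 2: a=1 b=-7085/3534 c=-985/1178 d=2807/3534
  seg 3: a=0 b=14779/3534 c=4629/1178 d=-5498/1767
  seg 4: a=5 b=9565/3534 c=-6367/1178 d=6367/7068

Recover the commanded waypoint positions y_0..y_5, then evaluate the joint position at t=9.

y_0 = S_0(0) = a_0 = 1
y_1 = S_1(0) = a_1 = 2
y_2 = S_2(0) = a_2 = 1
y_3 = S_3(0) = a_3 = 0
y_4 = S_4(0) = a_4 = 5
y_5 = S_4(2) = -4
t_q=9 is in segment 4 (τ=1); S_4(τ)=7545/2356

y_0=1 y_1=2 y_2=1 y_3=0 y_4=5 y_5=-4
S(9) = 7545/2356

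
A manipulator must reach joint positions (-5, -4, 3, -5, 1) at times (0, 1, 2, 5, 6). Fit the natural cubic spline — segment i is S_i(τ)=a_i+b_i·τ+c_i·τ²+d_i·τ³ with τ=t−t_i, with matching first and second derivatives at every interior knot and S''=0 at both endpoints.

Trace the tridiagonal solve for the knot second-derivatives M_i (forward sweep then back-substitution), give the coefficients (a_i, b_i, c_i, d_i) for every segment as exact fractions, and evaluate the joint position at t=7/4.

  seg 0: a=-5 b=-166/159 c=0 d=325/159
  seg 1: a=-4 b=809/159 c=325/53 d=-671/159
  seg 2: a=3 b=746/159 c=-346/53 d=72/53
  seg 3: a=-5 b=350/159 c=302/53 d=-302/159
S(7/4) = 5037/3392

Δ: Δ0=1, Δ1=7, Δ2=-8/3, Δ3=6
row 1: diag=4, rhs=36; c'=1/4, d'=9
row 2: denom=8−1·1/4=31/4; d'=(-58−1·9)/(31/4)=-268/31
row 3: denom=8−3·12/31=212/31; d'=(52−3·-268/31)/(212/31)=604/53
back: M3=604/53
back: M2=-268/31−12/31·604/53=-692/53
back: M1=9−1/4·-692/53=650/53
M: M0=0, M1=650/53, M2=-692/53, M3=604/53, M4=0
seg 0: a=-5, c=M0/2=0, d=(M1−M0)/(6·1)=325/159, b=Δ0−h0·(2M0+M1)/6=-166/159
seg 1: a=-4, c=M1/2=325/53, d=(M2−M1)/(6·1)=-671/159, b=Δ1−h1·(2M1+M2)/6=809/159
seg 2: a=3, c=M2/2=-346/53, d=(M3−M2)/(6·3)=72/53, b=Δ2−h2·(2M2+M3)/6=746/159
seg 3: a=-5, c=M3/2=302/53, d=(M4−M3)/(6·1)=-302/159, b=Δ3−h3·(2M3+M4)/6=350/159
t_q=7/4 → seg 1, τ=3/4; S=-4+809/159·τ+325/53·τ²+-671/159·τ³=5037/3392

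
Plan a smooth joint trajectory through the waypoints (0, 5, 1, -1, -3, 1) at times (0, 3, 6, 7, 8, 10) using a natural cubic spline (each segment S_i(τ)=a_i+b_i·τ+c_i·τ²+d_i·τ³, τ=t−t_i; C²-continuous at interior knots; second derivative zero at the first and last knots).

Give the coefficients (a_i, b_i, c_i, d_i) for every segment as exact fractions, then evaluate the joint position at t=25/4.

  seg 0: a=0 b=4715/1929 c=0 d=-500/5787
  seg 1: a=5 b=215/1929 c=-500/643 d=571/5787
  seg 2: a=1 b=-3646/1929 c=71/643 d=-425/1929
  seg 3: a=-1 b=-4495/1929 c=-354/643 d=1699/1929
  seg 4: a=-3 b=-1522/1929 c=1345/643 d=-1345/3858
S(25/4) = 21849/41152

Δ: Δ0=5/3, Δ1=-4/3, Δ2=-2, Δ3=-2, Δ4=2
row 1: diag=12, rhs=-18; c'=1/4, d'=-3/2
row 2: denom=8−3·1/4=29/4; d'=(-4−3·-3/2)/(29/4)=2/29
row 3: denom=4−1·4/29=112/29; d'=(0−1·2/29)/(112/29)=-1/56
row 4: denom=6−1·29/112=643/112; d'=(24−1·-1/56)/(643/112)=2690/643
back: M4=2690/643
back: M3=-1/56−29/112·2690/643=-708/643
back: M2=2/29−4/29·-708/643=142/643
back: M1=-3/2−1/4·142/643=-1000/643
M: M0=0, M1=-1000/643, M2=142/643, M3=-708/643, M4=2690/643, M5=0
seg 0: a=0, c=M0/2=0, d=(M1−M0)/(6·3)=-500/5787, b=Δ0−h0·(2M0+M1)/6=4715/1929
seg 1: a=5, c=M1/2=-500/643, d=(M2−M1)/(6·3)=571/5787, b=Δ1−h1·(2M1+M2)/6=215/1929
seg 2: a=1, c=M2/2=71/643, d=(M3−M2)/(6·1)=-425/1929, b=Δ2−h2·(2M2+M3)/6=-3646/1929
seg 3: a=-1, c=M3/2=-354/643, d=(M4−M3)/(6·1)=1699/1929, b=Δ3−h3·(2M3+M4)/6=-4495/1929
seg 4: a=-3, c=M4/2=1345/643, d=(M5−M4)/(6·2)=-1345/3858, b=Δ4−h4·(2M4+M5)/6=-1522/1929
t_q=25/4 → seg 2, τ=1/4; S=1+-3646/1929·τ+71/643·τ²+-425/1929·τ³=21849/41152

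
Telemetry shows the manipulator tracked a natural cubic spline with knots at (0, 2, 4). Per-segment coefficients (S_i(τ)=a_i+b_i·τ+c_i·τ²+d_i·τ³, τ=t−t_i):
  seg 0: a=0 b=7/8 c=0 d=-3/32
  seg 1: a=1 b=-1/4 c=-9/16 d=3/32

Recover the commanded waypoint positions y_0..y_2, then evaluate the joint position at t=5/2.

y_0 = S_0(0) = a_0 = 0
y_1 = S_1(0) = a_1 = 1
y_2 = S_1(2) = -1
t_q=5/2 is in segment 1 (τ=1/2); S_1(τ)=191/256

y_0=0 y_1=1 y_2=-1
S(5/2) = 191/256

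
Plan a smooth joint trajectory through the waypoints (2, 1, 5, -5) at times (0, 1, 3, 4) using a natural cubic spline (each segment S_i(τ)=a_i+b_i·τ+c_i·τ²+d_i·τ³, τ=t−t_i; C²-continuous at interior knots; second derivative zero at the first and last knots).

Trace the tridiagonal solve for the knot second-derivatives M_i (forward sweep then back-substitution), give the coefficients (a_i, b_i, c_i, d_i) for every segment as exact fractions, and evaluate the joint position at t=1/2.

  seg 0: a=2 b=-37/16 c=0 d=21/16
  seg 1: a=1 b=13/8 c=63/16 d=-15/8
  seg 2: a=5 b=-41/8 c=-117/16 d=39/16
S(1/2) = 129/128

Δ: Δ0=-1, Δ1=2, Δ2=-10
row 1: diag=6, rhs=18; c'=1/3, d'=3
row 2: denom=6−2·1/3=16/3; d'=(-72−2·3)/(16/3)=-117/8
back: M2=-117/8
back: M1=3−1/3·-117/8=63/8
M: M0=0, M1=63/8, M2=-117/8, M3=0
seg 0: a=2, c=M0/2=0, d=(M1−M0)/(6·1)=21/16, b=Δ0−h0·(2M0+M1)/6=-37/16
seg 1: a=1, c=M1/2=63/16, d=(M2−M1)/(6·2)=-15/8, b=Δ1−h1·(2M1+M2)/6=13/8
seg 2: a=5, c=M2/2=-117/16, d=(M3−M2)/(6·1)=39/16, b=Δ2−h2·(2M2+M3)/6=-41/8
t_q=1/2 → seg 0, τ=1/2; S=2+-37/16·τ+0·τ²+21/16·τ³=129/128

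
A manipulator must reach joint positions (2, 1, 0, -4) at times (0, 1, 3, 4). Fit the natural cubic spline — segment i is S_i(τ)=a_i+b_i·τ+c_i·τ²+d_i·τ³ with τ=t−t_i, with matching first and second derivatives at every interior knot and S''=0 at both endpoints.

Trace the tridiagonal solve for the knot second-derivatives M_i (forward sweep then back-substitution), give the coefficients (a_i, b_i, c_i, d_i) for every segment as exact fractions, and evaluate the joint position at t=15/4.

  seg 0: a=2 b=-21/16 c=0 d=5/16
  seg 1: a=1 b=-3/8 c=15/16 d=-1/2
  seg 2: a=0 b=-21/8 c=-33/16 d=11/16
S(15/4) = -2907/1024

Δ: Δ0=-1, Δ1=-1/2, Δ2=-4
row 1: diag=6, rhs=3; c'=1/3, d'=1/2
row 2: denom=6−2·1/3=16/3; d'=(-21−2·1/2)/(16/3)=-33/8
back: M2=-33/8
back: M1=1/2−1/3·-33/8=15/8
M: M0=0, M1=15/8, M2=-33/8, M3=0
seg 0: a=2, c=M0/2=0, d=(M1−M0)/(6·1)=5/16, b=Δ0−h0·(2M0+M1)/6=-21/16
seg 1: a=1, c=M1/2=15/16, d=(M2−M1)/(6·2)=-1/2, b=Δ1−h1·(2M1+M2)/6=-3/8
seg 2: a=0, c=M2/2=-33/16, d=(M3−M2)/(6·1)=11/16, b=Δ2−h2·(2M2+M3)/6=-21/8
t_q=15/4 → seg 2, τ=3/4; S=0+-21/8·τ+-33/16·τ²+11/16·τ³=-2907/1024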